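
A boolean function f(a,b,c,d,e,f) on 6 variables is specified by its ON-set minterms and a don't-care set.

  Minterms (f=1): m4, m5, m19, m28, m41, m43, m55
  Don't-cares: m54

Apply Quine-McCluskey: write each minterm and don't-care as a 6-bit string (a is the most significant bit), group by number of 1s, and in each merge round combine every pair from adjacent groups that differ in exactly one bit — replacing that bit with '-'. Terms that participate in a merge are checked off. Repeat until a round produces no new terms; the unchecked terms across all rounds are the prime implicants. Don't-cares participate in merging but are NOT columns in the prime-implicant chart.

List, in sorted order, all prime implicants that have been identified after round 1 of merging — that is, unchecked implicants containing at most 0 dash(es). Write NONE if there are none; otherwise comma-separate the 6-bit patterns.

Round 0: 000100✓ 000101✓ 010011 011100 101001✓ 101011✓ 110110✓ 110111✓
Round 1: 00010- 1010-1 11011-
PIs = {00010-, 010011, 011100, 1010-1, 11011-}

010011, 011100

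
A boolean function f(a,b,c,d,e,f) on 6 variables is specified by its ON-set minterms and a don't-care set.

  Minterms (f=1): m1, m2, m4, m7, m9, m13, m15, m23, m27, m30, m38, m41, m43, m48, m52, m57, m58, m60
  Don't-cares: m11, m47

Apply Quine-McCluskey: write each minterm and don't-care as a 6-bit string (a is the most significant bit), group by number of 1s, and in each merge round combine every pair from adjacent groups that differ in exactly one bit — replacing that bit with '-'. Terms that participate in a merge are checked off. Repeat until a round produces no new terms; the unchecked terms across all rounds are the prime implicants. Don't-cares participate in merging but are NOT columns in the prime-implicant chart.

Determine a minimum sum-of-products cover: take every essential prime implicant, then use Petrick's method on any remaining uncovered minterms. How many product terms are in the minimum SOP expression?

13

[col 0] 000001*, 000010, 000100, 000111*, 001001*, 001011*, 001101*, 001111*, 010111*, 011011*, 011110, 100110, 101001*, 101011*, 101111*, 110000*, 110100*, 111001*, 111010, 111100*
[col 1] -01001*, -01011*, -01111*, 0-0111, 0-1011, 00-001, 00-111, 001-01*, 001-11*, 0010-1*, 0011-1*, 1-1001, 101-11*, 1010-1*, 11-100, 110-00
[col 2] -01-11, -010-1, 001--1
Prime implicants: -01-11, -010-1, 0-0111, 0-1011, 00-001, 00-111, 000010, 000100, 001--1, 011110, 1-1001, 100110, 11-100, 110-00, 111010
PI chart (minterm → PIs covering it):
  1 | 00-001  (sole → essential)
  2 | 000010  (sole → essential)
  4 | 000100  (sole → essential)
  7 | 0-0111,00-111
  9 | -010-1,00-001,001--1
  13 | 001--1  (sole → essential)
  15 | -01-11,00-111,001--1
  23 | 0-0111  (sole → essential)
  27 | 0-1011  (sole → essential)
  30 | 011110  (sole → essential)
  38 | 100110  (sole → essential)
  41 | -010-1,1-1001
  43 | -01-11,-010-1
  48 | 110-00  (sole → essential)
  52 | 11-100,110-00
  57 | 1-1001  (sole → essential)
  58 | 111010  (sole → essential)
  60 | 11-100  (sole → essential)
Essential prime implicants: 0-0111, 0-1011, 00-001, 000010, 000100, 001--1, 011110, 1-1001, 100110, 11-100, 110-00, 111010
Petrick residual → -01-11
Minimum SOP uses 13 PIs: b'cef + a'c'def + a'cd'ef + a'b'd'e'f + a'b'c'd'ef' + a'b'c'de'f' + a'b'cf + a'bcdef' + acd'e'f + ab'c'def' + abde'f' + abc'e'f' + abcd'ef'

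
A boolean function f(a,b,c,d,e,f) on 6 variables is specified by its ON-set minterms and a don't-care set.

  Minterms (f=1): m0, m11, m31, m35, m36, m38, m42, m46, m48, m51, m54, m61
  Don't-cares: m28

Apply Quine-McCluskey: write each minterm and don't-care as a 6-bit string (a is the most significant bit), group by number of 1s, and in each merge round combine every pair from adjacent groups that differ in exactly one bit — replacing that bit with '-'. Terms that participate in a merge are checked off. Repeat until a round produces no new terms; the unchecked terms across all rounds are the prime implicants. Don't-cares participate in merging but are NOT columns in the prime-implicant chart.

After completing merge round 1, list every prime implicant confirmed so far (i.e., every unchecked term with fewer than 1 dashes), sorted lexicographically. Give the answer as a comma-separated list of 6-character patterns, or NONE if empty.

size-2^0 implicants → 000000  001011  011100  011111  100011(✓)  100100(✓)  100110(✓)  101010(✓)  101110(✓)  110000  110011(✓)  110110(✓)  111101
size-2^1 implicants → 1-0011  1-0110  10-110  1001-0  101-10
Unchecked terms (primes): 000000, 001011, 011100, 011111, 1-0011, 1-0110, 10-110, 1001-0, 101-10, 110000, 111101

000000, 001011, 011100, 011111, 110000, 111101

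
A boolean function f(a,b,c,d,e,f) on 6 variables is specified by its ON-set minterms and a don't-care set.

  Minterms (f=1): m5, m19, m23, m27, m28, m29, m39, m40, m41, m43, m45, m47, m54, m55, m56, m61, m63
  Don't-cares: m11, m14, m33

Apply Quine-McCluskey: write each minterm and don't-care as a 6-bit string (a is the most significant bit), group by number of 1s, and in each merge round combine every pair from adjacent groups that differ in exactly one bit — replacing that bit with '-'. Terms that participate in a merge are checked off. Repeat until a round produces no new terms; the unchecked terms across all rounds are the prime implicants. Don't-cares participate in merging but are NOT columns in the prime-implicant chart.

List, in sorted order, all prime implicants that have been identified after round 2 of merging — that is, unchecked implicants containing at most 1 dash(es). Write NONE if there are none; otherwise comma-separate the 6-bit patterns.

-01011, -10111, -11101, 0-1011, 000101, 001110, 01-011, 010-11, 01110-, 1-1000, 10-001, 10100-, 11011-

size-2^0 implicants → 000101  001011(✓)  001110  010011(✓)  010111(✓)  011011(✓)  011100(✓)  011101(✓)  100001(✓)  100111(✓)  101000(✓)  101001(✓)  101011(✓)  101101(✓)  101111(✓)  110110(✓)  110111(✓)  111000(✓)  111101(✓)  111111(✓)
size-2^1 implicants → -01011  -10111  -11101  0-1011  01-011  010-11  01110-  1-0111(✓)  1-1000  1-1101(✓)  1-1111(✓)  10-001  10-111(✓)  101-01(✓)  101-11(✓)  1010-1(✓)  10100-  1011-1(✓)  11-111(✓)  11011-  1111-1(✓)
size-2^2 implicants → 1--111  1-11-1  101--1
Unchecked terms (primes): -01011, -10111, -11101, 0-1011, 000101, 001110, 01-011, 010-11, 01110-, 1--111, 1-1000, 1-11-1, 10-001, 101--1, 10100-, 11011-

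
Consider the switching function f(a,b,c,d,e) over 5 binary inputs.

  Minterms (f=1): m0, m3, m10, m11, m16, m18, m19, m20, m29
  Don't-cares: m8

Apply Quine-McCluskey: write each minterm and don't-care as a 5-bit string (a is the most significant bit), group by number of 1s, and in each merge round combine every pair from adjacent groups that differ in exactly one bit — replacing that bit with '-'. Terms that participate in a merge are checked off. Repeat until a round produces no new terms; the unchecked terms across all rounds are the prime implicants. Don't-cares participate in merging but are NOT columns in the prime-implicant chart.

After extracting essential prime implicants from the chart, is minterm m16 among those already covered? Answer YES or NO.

YES

Round 0: 00000✓ 00011✓ 01000✓ 01010✓ 01011✓ 10000✓ 10010✓ 10011✓ 10100✓ 11101
Round 1: -0000 -0011 0-000 0-011 010-0 0101- 10-00 100-0 1001-
PIs = {-0000, -0011, 0-000, 0-011, 010-0, 0101-, 10-00, 100-0, 1001-, 11101}
Coverage chart:
  m0: -0000,0-000
  m3: -0011,0-011
  m10: 010-0,0101-
  m11: 0-011,0101-
  m16: -0000,10-00,100-0
  m18: 100-0,1001-
  m19: -0011,1001-
  m20: 10-00 ←essential
  m29: 11101 ←essential
Essential: 10-00, 11101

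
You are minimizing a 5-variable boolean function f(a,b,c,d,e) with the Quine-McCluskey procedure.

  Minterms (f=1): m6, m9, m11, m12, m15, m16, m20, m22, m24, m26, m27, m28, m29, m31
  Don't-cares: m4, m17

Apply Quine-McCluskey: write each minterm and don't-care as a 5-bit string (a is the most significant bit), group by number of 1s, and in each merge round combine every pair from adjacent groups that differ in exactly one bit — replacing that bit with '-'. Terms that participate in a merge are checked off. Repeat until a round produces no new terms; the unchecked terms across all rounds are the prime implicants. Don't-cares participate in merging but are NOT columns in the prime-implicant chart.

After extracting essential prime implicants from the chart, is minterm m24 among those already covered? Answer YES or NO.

NO

size-2^0 implicants → 00100(✓)  00110(✓)  01001(✓)  01011(✓)  01100(✓)  01111(✓)  10000(✓)  10001(✓)  10100(✓)  10110(✓)  11000(✓)  11010(✓)  11011(✓)  11100(✓)  11101(✓)  11111(✓)
size-2^1 implicants → -0100(✓)  -0110(✓)  -1011(✓)  -1100(✓)  -1111(✓)  0-100(✓)  001-0(✓)  01-11(✓)  010-1  1-000(✓)  1-100(✓)  10-00(✓)  1000-  101-0(✓)  11-00(✓)  11-11(✓)  110-0  1101-  111-1  1110-
size-2^2 implicants → --100  -01-0  -1-11  1--00
Unchecked terms (primes): --100, -01-0, -1-11, 010-1, 1--00, 1000-, 110-0, 1101-, 111-1, 1110-
Minterm coverage:
  m6 ⊆ -01-0 [E]
  m9 ⊆ 010-1 [E]
  m11 ⊆ -1-11,010-1
  m12 ⊆ --100 [E]
  m15 ⊆ -1-11 [E]
  m16 ⊆ 1--00,1000-
  m20 ⊆ --100,-01-0,1--00
  m22 ⊆ -01-0 [E]
  m24 ⊆ 1--00,110-0
  m26 ⊆ 110-0,1101-
  m27 ⊆ -1-11,1101-
  m28 ⊆ --100,1--00,1110-
  m29 ⊆ 111-1,1110-
  m31 ⊆ -1-11,111-1
E = {--100, -01-0, -1-11, 010-1}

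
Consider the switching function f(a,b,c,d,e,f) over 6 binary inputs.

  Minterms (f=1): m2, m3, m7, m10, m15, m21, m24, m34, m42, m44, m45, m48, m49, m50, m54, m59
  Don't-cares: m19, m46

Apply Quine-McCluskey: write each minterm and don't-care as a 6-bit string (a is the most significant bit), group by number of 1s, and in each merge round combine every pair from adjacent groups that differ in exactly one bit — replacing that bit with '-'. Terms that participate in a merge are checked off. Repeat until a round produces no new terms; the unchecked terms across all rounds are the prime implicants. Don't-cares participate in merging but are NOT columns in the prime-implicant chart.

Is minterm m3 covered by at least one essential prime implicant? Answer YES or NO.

[col 0] 000010*, 000011*, 000111*, 001010*, 001111*, 010011*, 010101, 011000, 100010*, 101010*, 101100*, 101101*, 101110*, 110000*, 110001*, 110010*, 110110*, 111011
[col 1] -00010*, -01010*, 0-0011, 00-010*, 00-111, 000-11, 00001-, 1-0010, 10-010*, 101-10, 1011-0, 10110-, 110-10, 1100-0, 11000-
[col 2] -0-010
Prime implicants: -0-010, 0-0011, 00-111, 000-11, 00001-, 010101, 011000, 1-0010, 101-10, 1011-0, 10110-, 110-10, 1100-0, 11000-, 111011
PI chart (minterm → PIs covering it):
  2 | -0-010,00001-
  3 | 0-0011,000-11,00001-
  7 | 00-111,000-11
  10 | -0-010  (sole → essential)
  15 | 00-111  (sole → essential)
  21 | 010101  (sole → essential)
  24 | 011000  (sole → essential)
  34 | -0-010,1-0010
  42 | -0-010,101-10
  44 | 1011-0,10110-
  45 | 10110-  (sole → essential)
  48 | 1100-0,11000-
  49 | 11000-  (sole → essential)
  50 | 1-0010,110-10,1100-0
  54 | 110-10  (sole → essential)
  59 | 111011  (sole → essential)
Essential prime implicants: -0-010, 00-111, 010101, 011000, 10110-, 110-10, 11000-, 111011

NO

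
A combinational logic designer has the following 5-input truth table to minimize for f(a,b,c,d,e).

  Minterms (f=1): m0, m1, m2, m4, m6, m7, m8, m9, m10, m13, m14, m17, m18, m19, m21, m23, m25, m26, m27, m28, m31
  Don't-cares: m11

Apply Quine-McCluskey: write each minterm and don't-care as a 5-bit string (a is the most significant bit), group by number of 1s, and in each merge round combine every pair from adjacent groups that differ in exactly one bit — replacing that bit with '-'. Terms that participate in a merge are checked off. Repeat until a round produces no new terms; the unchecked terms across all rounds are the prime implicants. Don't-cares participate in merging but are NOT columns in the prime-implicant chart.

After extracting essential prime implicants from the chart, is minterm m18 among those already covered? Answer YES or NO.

NO

[col 0] 00000*, 00001*, 00010*, 00100*, 00110*, 00111*, 01000*, 01001*, 01010*, 01011*, 01101*, 01110*, 10001*, 10010*, 10011*, 10101*, 10111*, 11001*, 11010*, 11011*, 11100, 11111*
[col 1] -0001*, -0010*, -0111, -1001*, -1010*, -1011*, 0-000*, 0-001*, 0-010*, 0-110*, 00-00*, 00-10*, 000-0*, 0000-*, 001-0*, 0011-, 01-01, 01-10*, 010-0*, 010-1*, 0100-*, 0101-*, 1-001*, 1-010*, 1-011*, 1-111*, 10-01*, 10-11*, 100-1*, 1001-*, 101-1*, 11-11*, 110-1*, 1101-*
[col 2] --001, --010, -10-1, -101-, 0--10, 0-0-0, 0-00-, 00--0, 010--, 1--11, 1-0-1, 1-01-, 10--1
Prime implicants: --001, --010, -0111, -10-1, -101-, 0--10, 0-0-0, 0-00-, 00--0, 0011-, 01-01, 010--, 1--11, 1-0-1, 1-01-, 10--1, 11100
PI chart (minterm → PIs covering it):
  0 | 0-0-0,0-00-,00--0
  1 | --001,0-00-
  2 | --010,0--10,0-0-0,00--0
  4 | 00--0  (sole → essential)
  6 | 0--10,00--0,0011-
  7 | -0111,0011-
  8 | 0-0-0,0-00-,010--
  9 | --001,-10-1,0-00-,01-01,010--
  10 | --010,-101-,0--10,0-0-0,010--
  13 | 01-01  (sole → essential)
  14 | 0--10  (sole → essential)
  17 | --001,1-0-1,10--1
  18 | --010,1-01-
  19 | 1--11,1-0-1,1-01-,10--1
  21 | 10--1  (sole → essential)
  23 | -0111,1--11,10--1
  25 | --001,-10-1,1-0-1
  26 | --010,-101-,1-01-
  27 | -10-1,-101-,1--11,1-0-1,1-01-
  28 | 11100  (sole → essential)
  31 | 1--11  (sole → essential)
Essential prime implicants: 0--10, 00--0, 01-01, 1--11, 10--1, 11100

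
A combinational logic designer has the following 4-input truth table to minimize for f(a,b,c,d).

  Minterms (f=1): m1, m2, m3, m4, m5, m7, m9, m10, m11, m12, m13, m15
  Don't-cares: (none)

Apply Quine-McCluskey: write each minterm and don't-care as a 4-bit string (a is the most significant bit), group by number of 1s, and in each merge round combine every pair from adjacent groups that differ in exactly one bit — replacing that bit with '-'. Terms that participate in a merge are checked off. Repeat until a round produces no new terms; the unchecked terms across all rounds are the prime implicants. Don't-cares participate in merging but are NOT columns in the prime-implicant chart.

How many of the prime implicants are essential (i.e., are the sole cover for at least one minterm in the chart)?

3

[col 0] 0001*, 0010*, 0011*, 0100*, 0101*, 0111*, 1001*, 1010*, 1011*, 1100*, 1101*, 1111*
[col 1] -001*, -010*, -011*, -100*, -101*, -111*, 0-01*, 0-11*, 00-1*, 001-*, 01-1*, 010-*, 1-01*, 1-11*, 10-1*, 101-*, 11-1*, 110-*
[col 2] --01*, --11*, -0-1*, -01-, -1-1*, -10-, 0--1*, 1--1*
[col 3] ---1
Prime implicants: ---1, -01-, -10-
PI chart (minterm → PIs covering it):
  1 | ---1  (sole → essential)
  2 | -01-  (sole → essential)
  3 | ---1,-01-
  4 | -10-  (sole → essential)
  5 | ---1,-10-
  7 | ---1  (sole → essential)
  9 | ---1  (sole → essential)
  10 | -01-  (sole → essential)
  11 | ---1,-01-
  12 | -10-  (sole → essential)
  13 | ---1,-10-
  15 | ---1  (sole → essential)
Essential prime implicants: ---1, -01-, -10-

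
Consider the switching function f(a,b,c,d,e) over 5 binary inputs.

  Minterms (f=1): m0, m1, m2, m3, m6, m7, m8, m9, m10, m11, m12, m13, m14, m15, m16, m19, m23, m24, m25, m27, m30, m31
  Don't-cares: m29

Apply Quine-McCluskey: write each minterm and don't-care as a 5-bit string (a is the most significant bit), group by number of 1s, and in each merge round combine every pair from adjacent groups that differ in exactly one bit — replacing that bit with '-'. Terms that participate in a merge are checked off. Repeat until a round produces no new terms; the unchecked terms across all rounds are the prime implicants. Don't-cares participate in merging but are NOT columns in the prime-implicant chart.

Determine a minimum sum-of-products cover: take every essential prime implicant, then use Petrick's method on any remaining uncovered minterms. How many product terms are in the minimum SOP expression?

7

[col 0] 00000*, 00001*, 00010*, 00011*, 00110*, 00111*, 01000*, 01001*, 01010*, 01011*, 01100*, 01101*, 01110*, 01111*, 10000*, 10011*, 10111*, 11000*, 11001*, 11011*, 11101*, 11110*, 11111*
[col 1] -0000*, -0011*, -0111*, -1000*, -1001*, -1011*, -1101*, -1110*, -1111*, 0-000*, 0-001*, 0-010*, 0-011*, 0-110*, 0-111*, 00-10*, 00-11*, 000-0*, 000-1*, 0000-*, 0001-*, 0011-*, 01-00*, 01-01*, 01-10*, 01-11*, 010-0*, 010-1*, 0100-*, 0101-*, 011-0*, 011-1*, 0110-*, 0111-*, 1-000*, 1-011*, 1-111*, 10-11*, 11-01*, 11-11*, 110-1*, 1100-*, 111-1*, 1111-*
[col 2] --000, --011*, --111*, -0-11*, -1-01*, -1-11*, -10-1*, -100-, -11-1*, -111-, 0--10*, 0--11*, 0-0-0*, 0-0-1*, 0-00-*, 0-01-*, 0-11-*, 00-1-*, 000--*, 01--0*, 01--1*, 01-0-*, 01-1-*, 010--*, 011--*, 1--11*, 11--1*
[col 3] ---11, -1--1, 0--1-, 0-0--, 01---
Prime implicants: ---11, --000, -1--1, -100-, -111-, 0--1-, 0-0--, 01---
PI chart (minterm → PIs covering it):
  0 | --000,0-0--
  1 | 0-0--  (sole → essential)
  2 | 0--1-,0-0--
  3 | ---11,0--1-,0-0--
  6 | 0--1-  (sole → essential)
  7 | ---11,0--1-
  8 | --000,-100-,0-0--,01---
  9 | -1--1,-100-,0-0--,01---
  10 | 0--1-,0-0--,01---
  11 | ---11,-1--1,0--1-,0-0--,01---
  12 | 01---  (sole → essential)
  13 | -1--1,01---
  14 | -111-,0--1-,01---
  15 | ---11,-1--1,-111-,0--1-,01---
  16 | --000  (sole → essential)
  19 | ---11  (sole → essential)
  23 | ---11  (sole → essential)
  24 | --000,-100-
  25 | -1--1,-100-
  27 | ---11,-1--1
  30 | -111-  (sole → essential)
  31 | ---11,-1--1,-111-
Essential prime implicants: ---11, --000, -111-, 0--1-, 0-0--, 01---
Petrick residual → -1--1
Minimum SOP uses 7 PIs: de + c'd'e' + be + bcd + a'd + a'c' + a'b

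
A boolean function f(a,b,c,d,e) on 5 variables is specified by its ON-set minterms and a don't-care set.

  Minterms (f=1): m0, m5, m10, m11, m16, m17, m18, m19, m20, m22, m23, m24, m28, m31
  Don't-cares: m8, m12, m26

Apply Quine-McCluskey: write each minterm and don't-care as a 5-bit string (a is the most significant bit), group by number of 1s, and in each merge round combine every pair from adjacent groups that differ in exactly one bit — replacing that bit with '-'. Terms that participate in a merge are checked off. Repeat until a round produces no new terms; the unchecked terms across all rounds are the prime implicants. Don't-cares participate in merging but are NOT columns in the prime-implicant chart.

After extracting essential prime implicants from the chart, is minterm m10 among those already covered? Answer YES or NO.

Round 0: 00000✓ 00101 01000✓ 01010✓ 01011✓ 01100✓ 10000✓ 10001✓ 10010✓ 10011✓ 10100✓ 10110✓ 10111✓ 11000✓ 11010✓ 11100✓ 11111✓
Round 1: -0000✓ -1000✓ -1010✓ -1100✓ 0-000✓ 01-00✓ 010-0✓ 0101- 1-000✓ 1-010✓ 1-100✓ 1-111 10-00✓ 10-10✓ 10-11✓ 100-0✓ 100-1✓ 1000-✓ 1001-✓ 101-0✓ 1011-✓ 11-00✓ 110-0✓
Round 2: --000 -1-00 -10-0 1--00 1-0-0 10--0 10-1- 100--
PIs = {--000, -1-00, -10-0, 00101, 0101-, 1--00, 1-0-0, 1-111, 10--0, 10-1-, 100--}
Coverage chart:
  m0: --000 ←essential
  m5: 00101 ←essential
  m10: -10-0,0101-
  m11: 0101- ←essential
  m16: --000,1--00,1-0-0,10--0,100--
  m17: 100-- ←essential
  m18: 1-0-0,10--0,10-1-,100--
  m19: 10-1-,100--
  m20: 1--00,10--0
  m22: 10--0,10-1-
  m23: 1-111,10-1-
  m24: --000,-1-00,-10-0,1--00,1-0-0
  m28: -1-00,1--00
  m31: 1-111 ←essential
Essential: --000, 00101, 0101-, 1-111, 100--

YES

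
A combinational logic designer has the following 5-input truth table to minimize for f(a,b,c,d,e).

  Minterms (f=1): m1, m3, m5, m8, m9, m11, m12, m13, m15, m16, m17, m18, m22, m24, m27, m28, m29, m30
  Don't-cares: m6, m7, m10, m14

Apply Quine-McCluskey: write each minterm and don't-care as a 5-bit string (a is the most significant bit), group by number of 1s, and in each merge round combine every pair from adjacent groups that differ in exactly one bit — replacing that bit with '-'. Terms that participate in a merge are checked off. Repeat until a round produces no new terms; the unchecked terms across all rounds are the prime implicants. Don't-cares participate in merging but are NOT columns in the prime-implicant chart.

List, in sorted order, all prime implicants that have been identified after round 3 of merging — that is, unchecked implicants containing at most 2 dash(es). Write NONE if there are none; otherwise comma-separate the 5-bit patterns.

Round 0: 00001✓ 00011✓ 00101✓ 00110✓ 00111✓ 01000✓ 01001✓ 01010✓ 01011✓ 01100✓ 01101✓ 01110✓ 01111✓ 10000✓ 10001✓ 10010✓ 10110✓ 11000✓ 11011✓ 11100✓ 11101✓ 11110✓
Round 1: -0001 -0110✓ -1000✓ -1011 -1100✓ -1101✓ -1110✓ 0-001✓ 0-011✓ 0-101✓ 0-110✓ 0-111✓ 00-01✓ 00-11✓ 000-1✓ 001-1✓ 0011-✓ 01-00✓ 01-01✓ 01-10✓ 01-11✓ 010-0✓ 010-1✓ 0100-✓ 0101-✓ 011-0✓ 011-1✓ 0110-✓ 0111-✓ 1-000 1-110✓ 10-10 100-0 1000- 11-00✓ 111-0✓ 1110-✓
Round 2: --110 -1-00 -11-0 -110- 0--01✓ 0--11✓ 0-0-1✓ 0-1-1✓ 0-11- 00--1✓ 01--0✓ 01--1✓ 01-0-✓ 01-1-✓ 010--✓ 011--✓
Round 3: 0---1 01---
PIs = {--110, -0001, -1-00, -1011, -11-0, -110-, 0---1, 0-11-, 01---, 1-000, 10-10, 100-0, 1000-}

--110, -0001, -1-00, -1011, -11-0, -110-, 0-11-, 1-000, 10-10, 100-0, 1000-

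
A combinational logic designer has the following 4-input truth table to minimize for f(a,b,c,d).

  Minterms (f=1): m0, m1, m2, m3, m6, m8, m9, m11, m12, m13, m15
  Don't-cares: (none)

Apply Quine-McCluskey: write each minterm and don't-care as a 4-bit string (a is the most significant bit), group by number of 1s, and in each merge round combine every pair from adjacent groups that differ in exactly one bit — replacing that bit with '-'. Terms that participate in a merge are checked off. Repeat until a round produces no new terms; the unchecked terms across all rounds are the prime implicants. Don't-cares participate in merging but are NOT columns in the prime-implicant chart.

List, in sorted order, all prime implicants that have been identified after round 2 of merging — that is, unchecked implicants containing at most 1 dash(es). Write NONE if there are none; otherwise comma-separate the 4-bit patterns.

0-10

Round 0: 0000✓ 0001✓ 0010✓ 0011✓ 0110✓ 1000✓ 1001✓ 1011✓ 1100✓ 1101✓ 1111✓
Round 1: -000✓ -001✓ -011✓ 0-10 00-0✓ 00-1✓ 000-✓ 001-✓ 1-00✓ 1-01✓ 1-11✓ 10-1✓ 100-✓ 11-1✓ 110-✓
Round 2: -0-1 -00- 00-- 1--1 1-0-
PIs = {-0-1, -00-, 0-10, 00--, 1--1, 1-0-}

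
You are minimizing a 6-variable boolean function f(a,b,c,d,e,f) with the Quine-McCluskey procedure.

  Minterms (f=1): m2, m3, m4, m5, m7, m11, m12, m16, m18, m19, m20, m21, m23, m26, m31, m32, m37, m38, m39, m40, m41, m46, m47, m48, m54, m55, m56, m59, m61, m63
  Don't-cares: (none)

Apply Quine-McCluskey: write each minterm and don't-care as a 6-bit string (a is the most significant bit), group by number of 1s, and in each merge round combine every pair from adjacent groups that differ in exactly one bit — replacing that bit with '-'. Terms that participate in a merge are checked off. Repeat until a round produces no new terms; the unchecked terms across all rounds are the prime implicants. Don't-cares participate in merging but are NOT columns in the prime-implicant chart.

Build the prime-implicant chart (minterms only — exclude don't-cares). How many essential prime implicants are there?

12

[col 0] 000010*, 000011*, 000100*, 000101*, 000111*, 001011*, 001100*, 010000*, 010010*, 010011*, 010100*, 010101*, 010111*, 011010*, 011111*, 100000*, 100101*, 100110*, 100111*, 101000*, 101001*, 101110*, 101111*, 110000*, 110110*, 110111*, 111000*, 111011*, 111101*, 111111*
[col 1] -00101*, -00111*, -10000, -10111*, -11111*, 0-0010*, 0-0011*, 0-0100*, 0-0101*, 0-0111*, 00-011, 00-100, 000-11*, 00001-*, 0001-1*, 00010-*, 01-010, 01-111*, 010-00, 010-11*, 0100-0, 01001-*, 0101-1*, 01010-*, 1-0000*, 1-0110*, 1-0111*, 1-1000*, 1-1111*, 10-000*, 10-110*, 10-111*, 1001-1*, 10011-*, 10100-, 10111-*, 11-000*, 11-111*, 11011-*, 111-11, 1111-1
[col 2] --0111, -001-1, -1-111, 0-0-11, 0-001-, 0-01-1, 0-010-, 1--000, 1--111, 1-011-, 10-11-
Prime implicants: --0111, -001-1, -1-111, -10000, 0-0-11, 0-001-, 0-01-1, 0-010-, 00-011, 00-100, 01-010, 010-00, 0100-0, 1--000, 1--111, 1-011-, 10-11-, 10100-, 111-11, 1111-1
PI chart (minterm → PIs covering it):
  2 | 0-001-  (sole → essential)
  3 | 0-0-11,0-001-,00-011
  4 | 0-010-,00-100
  5 | -001-1,0-01-1,0-010-
  7 | --0111,-001-1,0-0-11,0-01-1
  11 | 00-011  (sole → essential)
  12 | 00-100  (sole → essential)
  16 | -10000,010-00,0100-0
  18 | 0-001-,01-010,0100-0
  19 | 0-0-11,0-001-
  20 | 0-010-,010-00
  21 | 0-01-1,0-010-
  23 | --0111,-1-111,0-0-11,0-01-1
  26 | 01-010  (sole → essential)
  31 | -1-111  (sole → essential)
  32 | 1--000  (sole → essential)
  37 | -001-1  (sole → essential)
  38 | 1-011-,10-11-
  39 | --0111,-001-1,1--111,1-011-,10-11-
  40 | 1--000,10100-
  41 | 10100-  (sole → essential)
  46 | 10-11-  (sole → essential)
  47 | 1--111,10-11-
  48 | -10000,1--000
  54 | 1-011-  (sole → essential)
  55 | --0111,-1-111,1--111,1-011-
  56 | 1--000  (sole → essential)
  59 | 111-11  (sole → essential)
  61 | 1111-1  (sole → essential)
  63 | -1-111,1--111,111-11,1111-1
Essential prime implicants: -001-1, -1-111, 0-001-, 00-011, 00-100, 01-010, 1--000, 1-011-, 10-11-, 10100-, 111-11, 1111-1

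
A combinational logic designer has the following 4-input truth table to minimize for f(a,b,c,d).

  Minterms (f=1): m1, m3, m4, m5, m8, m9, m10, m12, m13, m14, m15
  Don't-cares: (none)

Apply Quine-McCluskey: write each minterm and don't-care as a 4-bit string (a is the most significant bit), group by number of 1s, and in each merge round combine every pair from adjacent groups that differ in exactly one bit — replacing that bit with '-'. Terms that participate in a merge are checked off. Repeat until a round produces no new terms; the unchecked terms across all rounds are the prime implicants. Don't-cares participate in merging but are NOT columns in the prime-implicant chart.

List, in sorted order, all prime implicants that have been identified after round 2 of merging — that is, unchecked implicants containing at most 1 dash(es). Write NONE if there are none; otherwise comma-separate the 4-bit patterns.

Round 0: 0001✓ 0011✓ 0100✓ 0101✓ 1000✓ 1001✓ 1010✓ 1100✓ 1101✓ 1110✓ 1111✓
Round 1: -001✓ -100✓ -101✓ 0-01✓ 00-1 010-✓ 1-00✓ 1-01✓ 1-10✓ 10-0✓ 100-✓ 11-0✓ 11-1✓ 110-✓ 111-✓
Round 2: --01 -10- 1--0 1-0- 11--
PIs = {--01, -10-, 00-1, 1--0, 1-0-, 11--}

00-1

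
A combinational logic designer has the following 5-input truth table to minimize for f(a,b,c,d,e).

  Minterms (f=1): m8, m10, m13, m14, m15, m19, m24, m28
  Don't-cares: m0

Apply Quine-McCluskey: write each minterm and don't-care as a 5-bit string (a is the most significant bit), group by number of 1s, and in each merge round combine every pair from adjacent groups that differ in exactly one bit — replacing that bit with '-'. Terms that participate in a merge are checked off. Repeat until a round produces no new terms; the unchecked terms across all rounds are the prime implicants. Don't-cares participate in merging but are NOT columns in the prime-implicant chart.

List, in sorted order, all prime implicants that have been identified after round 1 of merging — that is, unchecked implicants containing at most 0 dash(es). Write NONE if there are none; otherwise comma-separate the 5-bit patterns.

Round 0: 00000✓ 01000✓ 01010✓ 01101✓ 01110✓ 01111✓ 10011 11000✓ 11100✓
Round 1: -1000 0-000 01-10 010-0 011-1 0111- 11-00
PIs = {-1000, 0-000, 01-10, 010-0, 011-1, 0111-, 10011, 11-00}

10011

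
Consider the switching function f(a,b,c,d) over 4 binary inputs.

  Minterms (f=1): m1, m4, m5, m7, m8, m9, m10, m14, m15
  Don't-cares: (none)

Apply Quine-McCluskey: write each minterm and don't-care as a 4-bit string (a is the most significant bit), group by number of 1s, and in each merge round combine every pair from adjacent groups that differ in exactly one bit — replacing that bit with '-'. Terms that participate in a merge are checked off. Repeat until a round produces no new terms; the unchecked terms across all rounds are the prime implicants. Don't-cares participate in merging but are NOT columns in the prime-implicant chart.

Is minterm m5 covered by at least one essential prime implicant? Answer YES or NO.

YES

size-2^0 implicants → 0001(✓)  0100(✓)  0101(✓)  0111(✓)  1000(✓)  1001(✓)  1010(✓)  1110(✓)  1111(✓)
size-2^1 implicants → -001  -111  0-01  01-1  010-  1-10  10-0  100-  111-
Unchecked terms (primes): -001, -111, 0-01, 01-1, 010-, 1-10, 10-0, 100-, 111-
Minterm coverage:
  m1 ⊆ -001,0-01
  m4 ⊆ 010- [E]
  m5 ⊆ 0-01,01-1,010-
  m7 ⊆ -111,01-1
  m8 ⊆ 10-0,100-
  m9 ⊆ -001,100-
  m10 ⊆ 1-10,10-0
  m14 ⊆ 1-10,111-
  m15 ⊆ -111,111-
E = {010-}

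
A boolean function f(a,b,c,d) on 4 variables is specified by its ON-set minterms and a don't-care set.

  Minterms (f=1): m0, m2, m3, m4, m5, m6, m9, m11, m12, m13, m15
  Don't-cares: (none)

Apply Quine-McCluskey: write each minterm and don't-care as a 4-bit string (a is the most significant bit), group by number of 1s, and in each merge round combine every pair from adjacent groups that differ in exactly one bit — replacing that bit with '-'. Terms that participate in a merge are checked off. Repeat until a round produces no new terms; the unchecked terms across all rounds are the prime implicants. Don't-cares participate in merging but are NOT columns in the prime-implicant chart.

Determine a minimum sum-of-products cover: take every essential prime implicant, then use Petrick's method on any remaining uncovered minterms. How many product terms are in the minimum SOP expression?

size-2^0 implicants → 0000(✓)  0010(✓)  0011(✓)  0100(✓)  0101(✓)  0110(✓)  1001(✓)  1011(✓)  1100(✓)  1101(✓)  1111(✓)
size-2^1 implicants → -011  -100(✓)  -101(✓)  0-00(✓)  0-10(✓)  00-0(✓)  001-  01-0(✓)  010-(✓)  1-01(✓)  1-11(✓)  10-1(✓)  11-1(✓)  110-(✓)
size-2^2 implicants → -10-  0--0  1--1
Unchecked terms (primes): -011, -10-, 0--0, 001-, 1--1
Minterm coverage:
  m0 ⊆ 0--0 [E]
  m2 ⊆ 0--0,001-
  m3 ⊆ -011,001-
  m4 ⊆ -10-,0--0
  m5 ⊆ -10- [E]
  m6 ⊆ 0--0 [E]
  m9 ⊆ 1--1 [E]
  m11 ⊆ -011,1--1
  m12 ⊆ -10- [E]
  m13 ⊆ -10-,1--1
  m15 ⊆ 1--1 [E]
E = {-10-, 0--0, 1--1}
Petrick residual → -011
Cover = b'cd + bc' + a'd' + ad  |cover|=4

4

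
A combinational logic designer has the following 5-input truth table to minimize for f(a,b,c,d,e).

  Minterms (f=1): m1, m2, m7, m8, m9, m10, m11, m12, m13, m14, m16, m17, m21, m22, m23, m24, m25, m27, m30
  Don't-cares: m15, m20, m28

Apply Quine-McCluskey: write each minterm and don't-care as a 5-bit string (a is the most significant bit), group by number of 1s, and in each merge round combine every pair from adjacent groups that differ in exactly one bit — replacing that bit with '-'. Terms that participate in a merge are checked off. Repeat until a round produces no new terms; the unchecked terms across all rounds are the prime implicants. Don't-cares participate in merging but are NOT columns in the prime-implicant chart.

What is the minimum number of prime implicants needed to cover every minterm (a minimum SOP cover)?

8

[col 0] 00001*, 00010*, 00111*, 01000*, 01001*, 01010*, 01011*, 01100*, 01101*, 01110*, 01111*, 10000*, 10001*, 10100*, 10101*, 10110*, 10111*, 11000*, 11001*, 11011*, 11100*, 11110*
[col 1] -0001*, -0111, -1000*, -1001*, -1011*, -1100*, -1110*, 0-001*, 0-010, 0-111, 01-00*, 01-01*, 01-10*, 01-11*, 010-0*, 010-1*, 0100-*, 0101-*, 011-0*, 011-1*, 0110-*, 0111-*, 1-000*, 1-001*, 1-100*, 1-110*, 10-00*, 10-01*, 1000-*, 101-0*, 101-1*, 1010-*, 1011-*, 11-00*, 110-1*, 1100-*, 111-0*
[col 2] --001, -1-00, -10-1, -100-, -11-0, 01--0*, 01--1*, 01-0-*, 01-1-*, 010--*, 011--*, 1--00, 1-00-, 1-1-0, 10-0-, 101--
[col 3] 01---
Prime implicants: --001, -0111, -1-00, -10-1, -100-, -11-0, 0-010, 0-111, 01---, 1--00, 1-00-, 1-1-0, 10-0-, 101--
PI chart (minterm → PIs covering it):
  1 | --001  (sole → essential)
  2 | 0-010  (sole → essential)
  7 | -0111,0-111
  8 | -1-00,-100-,01---
  9 | --001,-10-1,-100-,01---
  10 | 0-010,01---
  11 | -10-1,01---
  12 | -1-00,-11-0,01---
  13 | 01---  (sole → essential)
  14 | -11-0,01---
  16 | 1--00,1-00-,10-0-
  17 | --001,1-00-,10-0-
  21 | 10-0-,101--
  22 | 1-1-0,101--
  23 | -0111,101--
  24 | -1-00,-100-,1--00,1-00-
  25 | --001,-10-1,-100-,1-00-
  27 | -10-1  (sole → essential)
  30 | -11-0,1-1-0
Essential prime implicants: --001, -10-1, 0-010, 01---
Petrick residual → -0111, -1-00, 1-1-0, 10-0-
Minimum SOP uses 8 PIs: c'd'e + b'cde + bd'e' + bc'e + a'c'de' + a'b + ace' + ab'd'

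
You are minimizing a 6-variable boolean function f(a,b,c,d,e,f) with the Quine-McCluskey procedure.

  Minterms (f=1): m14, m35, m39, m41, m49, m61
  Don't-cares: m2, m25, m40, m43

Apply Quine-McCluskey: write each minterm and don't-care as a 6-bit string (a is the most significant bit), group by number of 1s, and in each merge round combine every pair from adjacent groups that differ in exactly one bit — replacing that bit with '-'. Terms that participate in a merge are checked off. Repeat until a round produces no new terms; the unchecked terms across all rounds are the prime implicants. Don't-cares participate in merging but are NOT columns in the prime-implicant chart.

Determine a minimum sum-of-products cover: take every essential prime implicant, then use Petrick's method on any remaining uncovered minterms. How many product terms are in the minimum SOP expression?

[col 0] 000010, 001110, 011001, 100011*, 100111*, 101000*, 101001*, 101011*, 110001, 111101
[col 1] 10-011, 100-11, 1010-1, 10100-
Prime implicants: 000010, 001110, 011001, 10-011, 100-11, 1010-1, 10100-, 110001, 111101
PI chart (minterm → PIs covering it):
  14 | 001110  (sole → essential)
  35 | 10-011,100-11
  39 | 100-11  (sole → essential)
  41 | 1010-1,10100-
  49 | 110001  (sole → essential)
  61 | 111101  (sole → essential)
Essential prime implicants: 001110, 100-11, 110001, 111101
Petrick residual → 1010-1
Minimum SOP uses 5 PIs: a'b'cdef' + ab'c'ef + ab'cd'f + abc'd'e'f + abcde'f

5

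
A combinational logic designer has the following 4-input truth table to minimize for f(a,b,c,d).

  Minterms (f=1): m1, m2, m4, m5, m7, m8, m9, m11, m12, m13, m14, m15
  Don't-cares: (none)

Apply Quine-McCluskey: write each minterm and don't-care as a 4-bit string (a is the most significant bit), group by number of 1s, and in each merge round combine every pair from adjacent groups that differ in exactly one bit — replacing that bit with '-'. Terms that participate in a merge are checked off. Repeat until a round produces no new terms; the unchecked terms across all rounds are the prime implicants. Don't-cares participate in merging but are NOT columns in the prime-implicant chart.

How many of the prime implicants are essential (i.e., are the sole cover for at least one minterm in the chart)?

7

Round 0: 0001✓ 0010 0100✓ 0101✓ 0111✓ 1000✓ 1001✓ 1011✓ 1100✓ 1101✓ 1110✓ 1111✓
Round 1: -001✓ -100✓ -101✓ -111✓ 0-01✓ 01-1✓ 010-✓ 1-00✓ 1-01✓ 1-11✓ 10-1✓ 100-✓ 11-0✓ 11-1✓ 110-✓ 111-✓
Round 2: --01 -1-1 -10- 1--1 1-0- 11--
PIs = {--01, -1-1, -10-, 0010, 1--1, 1-0-, 11--}
Coverage chart:
  m1: --01 ←essential
  m2: 0010 ←essential
  m4: -10- ←essential
  m5: --01,-1-1,-10-
  m7: -1-1 ←essential
  m8: 1-0- ←essential
  m9: --01,1--1,1-0-
  m11: 1--1 ←essential
  m12: -10-,1-0-,11--
  m13: --01,-1-1,-10-,1--1,1-0-,11--
  m14: 11-- ←essential
  m15: -1-1,1--1,11--
Essential: --01, -1-1, -10-, 0010, 1--1, 1-0-, 11--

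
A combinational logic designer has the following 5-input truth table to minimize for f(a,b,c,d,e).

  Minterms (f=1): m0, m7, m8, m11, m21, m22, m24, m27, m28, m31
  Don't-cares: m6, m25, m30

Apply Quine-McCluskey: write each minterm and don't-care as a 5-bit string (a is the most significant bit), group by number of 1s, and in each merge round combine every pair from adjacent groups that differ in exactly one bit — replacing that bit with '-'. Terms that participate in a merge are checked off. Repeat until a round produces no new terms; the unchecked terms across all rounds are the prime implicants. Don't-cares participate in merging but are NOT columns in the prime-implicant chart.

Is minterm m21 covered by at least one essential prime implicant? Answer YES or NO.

Round 0: 00000✓ 00110✓ 00111✓ 01000✓ 01011✓ 10101 10110✓ 11000✓ 11001✓ 11011✓ 11100✓ 11110✓ 11111✓
Round 1: -0110 -1000 -1011 0-000 0011- 1-110 11-00 11-11 110-1 1100- 111-0 1111-
PIs = {-0110, -1000, -1011, 0-000, 0011-, 1-110, 10101, 11-00, 11-11, 110-1, 1100-, 111-0, 1111-}
Coverage chart:
  m0: 0-000 ←essential
  m7: 0011- ←essential
  m8: -1000,0-000
  m11: -1011 ←essential
  m21: 10101 ←essential
  m22: -0110,1-110
  m24: -1000,11-00,1100-
  m27: -1011,11-11,110-1
  m28: 11-00,111-0
  m31: 11-11,1111-
Essential: -1011, 0-000, 0011-, 10101

YES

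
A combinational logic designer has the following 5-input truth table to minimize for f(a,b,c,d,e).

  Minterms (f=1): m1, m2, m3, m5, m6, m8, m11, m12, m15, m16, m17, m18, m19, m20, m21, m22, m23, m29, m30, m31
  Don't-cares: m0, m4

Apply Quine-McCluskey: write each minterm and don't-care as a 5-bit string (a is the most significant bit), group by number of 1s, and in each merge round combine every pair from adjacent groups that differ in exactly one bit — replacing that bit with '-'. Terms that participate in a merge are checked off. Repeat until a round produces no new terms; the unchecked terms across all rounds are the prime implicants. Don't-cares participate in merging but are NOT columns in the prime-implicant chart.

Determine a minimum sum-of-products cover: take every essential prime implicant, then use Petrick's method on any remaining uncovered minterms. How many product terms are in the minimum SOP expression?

7

size-2^0 implicants → 00000(✓)  00001(✓)  00010(✓)  00011(✓)  00100(✓)  00101(✓)  00110(✓)  01000(✓)  01011(✓)  01100(✓)  01111(✓)  10000(✓)  10001(✓)  10010(✓)  10011(✓)  10100(✓)  10101(✓)  10110(✓)  10111(✓)  11101(✓)  11110(✓)  11111(✓)
size-2^1 implicants → -0000(✓)  -0001(✓)  -0010(✓)  -0011(✓)  -0100(✓)  -0101(✓)  -0110(✓)  -1111  0-000(✓)  0-011  0-100(✓)  00-00(✓)  00-01(✓)  00-10(✓)  000-0(✓)  000-1(✓)  0000-(✓)  0001-(✓)  001-0(✓)  0010-(✓)  01-00(✓)  01-11  1-101(✓)  1-110(✓)  1-111(✓)  10-00(✓)  10-01(✓)  10-10(✓)  10-11(✓)  100-0(✓)  100-1(✓)  1000-(✓)  1001-(✓)  101-0(✓)  101-1(✓)  1010-(✓)  1011-(✓)  111-1(✓)  1111-(✓)
size-2^2 implicants → -0-00(✓)  -0-01(✓)  -0-10(✓)  -00-0(✓)  -00-1(✓)  -000-(✓)  -001-(✓)  -01-0(✓)  -010-(✓)  0--00  00--0(✓)  00-0-(✓)  000--(✓)  1-1-1  1-11-  10--0(✓)  10--1(✓)  10-0-(✓)  10-1-(✓)  100--(✓)  101--(✓)
size-2^3 implicants → -0--0  -0-0-  -00--  10---
Unchecked terms (primes): -0--0, -0-0-, -00--, -1111, 0--00, 0-011, 01-11, 1-1-1, 1-11-, 10---
Minterm coverage:
  m1 ⊆ -0-0-,-00--
  m2 ⊆ -0--0,-00--
  m3 ⊆ -00--,0-011
  m5 ⊆ -0-0- [E]
  m6 ⊆ -0--0 [E]
  m8 ⊆ 0--00 [E]
  m11 ⊆ 0-011,01-11
  m12 ⊆ 0--00 [E]
  m15 ⊆ -1111,01-11
  m16 ⊆ -0--0,-0-0-,-00--,10---
  m17 ⊆ -0-0-,-00--,10---
  m18 ⊆ -0--0,-00--,10---
  m19 ⊆ -00--,10---
  m20 ⊆ -0--0,-0-0-,10---
  m21 ⊆ -0-0-,1-1-1,10---
  m22 ⊆ -0--0,1-11-,10---
  m23 ⊆ 1-1-1,1-11-,10---
  m29 ⊆ 1-1-1 [E]
  m30 ⊆ 1-11- [E]
  m31 ⊆ -1111,1-1-1,1-11-
E = {-0--0, -0-0-, 0--00, 1-1-1, 1-11-}
Petrick residual → -00--, 01-11
Cover = b'e' + b'd' + b'c' + a'd'e' + a'bde + ace + acd  |cover|=7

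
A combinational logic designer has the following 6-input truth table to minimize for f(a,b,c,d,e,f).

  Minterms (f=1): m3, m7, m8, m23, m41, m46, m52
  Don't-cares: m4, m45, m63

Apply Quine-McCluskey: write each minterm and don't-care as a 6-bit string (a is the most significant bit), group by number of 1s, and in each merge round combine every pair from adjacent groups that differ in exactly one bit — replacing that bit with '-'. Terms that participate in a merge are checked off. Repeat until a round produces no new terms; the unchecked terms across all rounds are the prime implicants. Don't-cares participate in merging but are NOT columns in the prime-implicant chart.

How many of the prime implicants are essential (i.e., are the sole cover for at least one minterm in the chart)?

[col 0] 000011*, 000100, 000111*, 001000, 010111*, 101001*, 101101*, 101110, 110100, 111111
[col 1] 0-0111, 000-11, 101-01
Prime implicants: 0-0111, 000-11, 000100, 001000, 101-01, 101110, 110100, 111111
PI chart (minterm → PIs covering it):
  3 | 000-11  (sole → essential)
  7 | 0-0111,000-11
  8 | 001000  (sole → essential)
  23 | 0-0111  (sole → essential)
  41 | 101-01  (sole → essential)
  46 | 101110  (sole → essential)
  52 | 110100  (sole → essential)
Essential prime implicants: 0-0111, 000-11, 001000, 101-01, 101110, 110100

6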